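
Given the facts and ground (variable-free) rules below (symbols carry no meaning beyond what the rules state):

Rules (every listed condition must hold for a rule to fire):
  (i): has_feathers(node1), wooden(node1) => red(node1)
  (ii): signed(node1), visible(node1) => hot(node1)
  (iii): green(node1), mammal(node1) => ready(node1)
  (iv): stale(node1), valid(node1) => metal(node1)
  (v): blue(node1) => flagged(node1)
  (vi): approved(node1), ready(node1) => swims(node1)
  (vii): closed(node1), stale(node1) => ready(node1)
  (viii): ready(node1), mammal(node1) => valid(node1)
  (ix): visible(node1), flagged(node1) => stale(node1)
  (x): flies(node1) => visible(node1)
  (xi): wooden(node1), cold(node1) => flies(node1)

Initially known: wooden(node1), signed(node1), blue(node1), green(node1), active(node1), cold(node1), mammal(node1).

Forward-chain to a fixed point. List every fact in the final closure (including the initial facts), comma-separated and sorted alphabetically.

active(node1), blue(node1), cold(node1), flagged(node1), flies(node1), green(node1), hot(node1), mammal(node1), metal(node1), ready(node1), signed(node1), stale(node1), valid(node1), visible(node1), wooden(node1)

Round 1 — (iii), (v), (xi), derive ready(node1), flagged(node1), flies(node1).
Round 2 — (viii), (x), derive valid(node1), visible(node1).
Round 3 — (ii), (ix), derive hot(node1), stale(node1).
Round 4 — (iv), derive metal(node1).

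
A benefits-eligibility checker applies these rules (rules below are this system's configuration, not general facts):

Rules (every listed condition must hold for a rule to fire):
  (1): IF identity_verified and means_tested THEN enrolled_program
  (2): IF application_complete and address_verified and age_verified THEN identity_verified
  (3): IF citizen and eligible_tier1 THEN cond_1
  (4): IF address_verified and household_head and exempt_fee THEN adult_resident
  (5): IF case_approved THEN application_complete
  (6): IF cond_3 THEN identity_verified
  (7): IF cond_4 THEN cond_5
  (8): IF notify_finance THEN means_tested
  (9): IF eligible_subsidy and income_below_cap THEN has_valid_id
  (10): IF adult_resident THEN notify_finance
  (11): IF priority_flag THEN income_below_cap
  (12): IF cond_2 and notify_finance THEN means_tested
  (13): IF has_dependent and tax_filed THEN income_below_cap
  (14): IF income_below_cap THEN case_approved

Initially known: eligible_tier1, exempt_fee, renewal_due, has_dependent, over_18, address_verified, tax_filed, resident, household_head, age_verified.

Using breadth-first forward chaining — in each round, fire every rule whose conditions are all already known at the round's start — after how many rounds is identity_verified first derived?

Round 1 — (4), (13), derive adult_resident, income_below_cap.
Round 2 — (10), (14), derive notify_finance, case_approved.
Round 3 — (5), (8), derive application_complete, means_tested.
Round 4 — (2), derive identity_verified.
identity_verified first appears in round 4.

4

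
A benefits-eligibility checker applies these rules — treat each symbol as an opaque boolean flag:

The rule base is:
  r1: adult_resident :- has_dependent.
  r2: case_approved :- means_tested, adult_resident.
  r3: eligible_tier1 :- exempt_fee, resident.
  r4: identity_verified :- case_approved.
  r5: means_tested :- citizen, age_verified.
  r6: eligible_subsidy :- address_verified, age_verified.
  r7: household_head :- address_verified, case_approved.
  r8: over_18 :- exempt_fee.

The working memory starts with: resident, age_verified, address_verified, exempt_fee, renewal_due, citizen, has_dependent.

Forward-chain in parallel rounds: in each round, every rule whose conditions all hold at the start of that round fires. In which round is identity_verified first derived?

3

Round 1: r1 [adult_resident :- has_dependent.]; r3 [eligible_tier1 :- exempt_fee, resident.]; r5 [means_tested :- citizen, age_verified.]; r6 [eligible_subsidy :- address_verified, age_verified.]; r8 [over_18 :- exempt_fee.]. New: adult_resident, eligible_tier1, means_tested, eligible_subsidy, over_18.
Round 2: r2 [case_approved :- means_tested, adult_resident.]. New: case_approved.
Round 3: r4 [identity_verified :- case_approved.]; r7 [household_head :- address_verified, case_approved.]. New: identity_verified, household_head.
identity_verified first appears in round 3.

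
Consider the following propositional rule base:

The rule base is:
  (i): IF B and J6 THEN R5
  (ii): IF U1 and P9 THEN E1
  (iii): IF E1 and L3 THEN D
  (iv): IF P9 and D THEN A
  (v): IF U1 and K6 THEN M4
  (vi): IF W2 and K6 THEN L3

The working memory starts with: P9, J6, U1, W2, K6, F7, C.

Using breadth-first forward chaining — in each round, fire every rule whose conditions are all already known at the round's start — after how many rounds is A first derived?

3

Round 1 — (ii), (v), (vi), derive E1, M4, L3.
Round 2 — (iii), derive D.
Round 3 — (iv), derive A.
A first appears in round 3.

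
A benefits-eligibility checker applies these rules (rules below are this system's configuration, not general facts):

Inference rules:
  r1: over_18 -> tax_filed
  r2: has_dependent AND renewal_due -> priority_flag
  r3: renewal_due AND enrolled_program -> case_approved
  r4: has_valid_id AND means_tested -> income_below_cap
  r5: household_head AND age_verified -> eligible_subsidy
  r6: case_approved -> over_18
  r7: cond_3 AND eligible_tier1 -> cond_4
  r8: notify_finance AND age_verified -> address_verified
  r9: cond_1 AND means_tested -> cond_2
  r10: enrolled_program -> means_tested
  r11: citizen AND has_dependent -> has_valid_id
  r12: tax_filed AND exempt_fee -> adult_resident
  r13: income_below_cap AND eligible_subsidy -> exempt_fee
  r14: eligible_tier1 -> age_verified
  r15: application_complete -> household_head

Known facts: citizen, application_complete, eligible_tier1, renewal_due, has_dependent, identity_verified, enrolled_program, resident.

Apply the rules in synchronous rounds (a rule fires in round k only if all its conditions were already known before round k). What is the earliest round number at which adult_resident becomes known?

[1] r2 [has_dependent AND renewal_due -> priority_flag]; r3 [renewal_due AND enrolled_program -> case_approved]; r10 [enrolled_program -> means_tested]; r11 [citizen AND has_dependent -> has_valid_id]; r14 [eligible_tier1 -> age_verified]; r15 [application_complete -> household_head]. ⇒ new: priority_flag, case_approved, means_tested, has_valid_id, age_verified, household_head.
[2] r4 [has_valid_id AND means_tested -> income_below_cap]; r5 [household_head AND age_verified -> eligible_subsidy]; r6 [case_approved -> over_18]. ⇒ new: income_below_cap, eligible_subsidy, over_18.
[3] r1 [over_18 -> tax_filed]; r13 [income_below_cap AND eligible_subsidy -> exempt_fee]. ⇒ new: tax_filed, exempt_fee.
[4] r12 [tax_filed AND exempt_fee -> adult_resident]. ⇒ new: adult_resident.
adult_resident first appears in round 4.

4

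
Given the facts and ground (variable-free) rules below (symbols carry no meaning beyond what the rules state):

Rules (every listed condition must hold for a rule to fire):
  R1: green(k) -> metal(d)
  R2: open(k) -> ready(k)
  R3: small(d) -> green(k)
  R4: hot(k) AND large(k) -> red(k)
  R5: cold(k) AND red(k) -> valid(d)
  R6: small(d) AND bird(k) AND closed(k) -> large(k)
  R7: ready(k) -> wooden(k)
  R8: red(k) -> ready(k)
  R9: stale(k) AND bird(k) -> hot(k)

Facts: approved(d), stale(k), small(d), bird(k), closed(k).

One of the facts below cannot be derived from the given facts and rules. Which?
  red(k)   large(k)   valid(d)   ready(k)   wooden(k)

Round 1: R3 [small(d) -> green(k)]; R6 [small(d) AND bird(k) AND closed(k) -> large(k)]; R9 [stale(k) AND bird(k) -> hot(k)]. Adds green(k), large(k), hot(k).
Round 2: R1 [green(k) -> metal(d)]; R4 [hot(k) AND large(k) -> red(k)]. Adds metal(d), red(k).
Round 3: R8 [red(k) -> ready(k)]. Adds ready(k).
Round 4: R7 [ready(k) -> wooden(k)]. Adds wooden(k).
Derived: large(k) (round 1), wooden(k) (round 4), red(k) (round 2), ready(k) (round 3). valid(d) never appears in any round.

valid(d)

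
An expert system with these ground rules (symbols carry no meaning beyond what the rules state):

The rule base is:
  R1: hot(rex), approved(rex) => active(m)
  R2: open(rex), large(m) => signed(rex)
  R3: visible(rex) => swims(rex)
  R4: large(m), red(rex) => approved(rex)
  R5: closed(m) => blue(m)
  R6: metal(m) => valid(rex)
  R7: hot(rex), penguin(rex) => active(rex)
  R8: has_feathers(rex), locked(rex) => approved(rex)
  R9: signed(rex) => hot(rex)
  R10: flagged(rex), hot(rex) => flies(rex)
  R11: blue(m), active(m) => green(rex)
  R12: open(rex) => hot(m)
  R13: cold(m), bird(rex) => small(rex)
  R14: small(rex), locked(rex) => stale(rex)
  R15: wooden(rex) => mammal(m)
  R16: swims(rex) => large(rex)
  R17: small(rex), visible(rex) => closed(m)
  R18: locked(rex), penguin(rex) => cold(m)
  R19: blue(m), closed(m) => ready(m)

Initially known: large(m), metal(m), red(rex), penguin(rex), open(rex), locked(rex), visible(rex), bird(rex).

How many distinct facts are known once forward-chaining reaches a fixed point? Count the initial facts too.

24

Round 1 — R2, R3, R4, R6, R12, R18, derive signed(rex), swims(rex), approved(rex), valid(rex), hot(m), cold(m).
Round 2 — R9, R13, R16, derive hot(rex), small(rex), large(rex).
Round 3 — R1, R7, R14, R17, derive active(m), active(rex), stale(rex), closed(m).
Round 4 — R5, derive blue(m).
Round 5 — R11, R19, derive green(rex), ready(m).
Closure: {active(m), active(rex), approved(rex), bird(rex), blue(m), closed(m), cold(m), green(rex), hot(m), hot(rex), large(m), large(rex), locked(rex), metal(m), open(rex), penguin(rex), ready(m), red(rex), signed(rex), small(rex), stale(rex), swims(rex), valid(rex), visible(rex)} — 24 facts.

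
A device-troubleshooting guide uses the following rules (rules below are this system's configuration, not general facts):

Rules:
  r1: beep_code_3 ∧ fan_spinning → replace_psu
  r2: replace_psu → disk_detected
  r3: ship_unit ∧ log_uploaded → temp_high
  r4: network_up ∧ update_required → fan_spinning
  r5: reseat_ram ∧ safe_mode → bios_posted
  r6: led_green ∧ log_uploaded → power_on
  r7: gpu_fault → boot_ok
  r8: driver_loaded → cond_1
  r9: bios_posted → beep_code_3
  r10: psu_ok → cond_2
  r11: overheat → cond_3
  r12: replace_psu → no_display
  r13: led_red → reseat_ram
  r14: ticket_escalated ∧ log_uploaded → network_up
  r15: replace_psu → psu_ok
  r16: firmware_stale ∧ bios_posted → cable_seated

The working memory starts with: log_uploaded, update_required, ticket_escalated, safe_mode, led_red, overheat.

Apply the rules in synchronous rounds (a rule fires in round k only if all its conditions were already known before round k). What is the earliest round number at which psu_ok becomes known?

5

Round 1: r11 [overheat → cond_3]; r13 [led_red → reseat_ram]; r14 [ticket_escalated ∧ log_uploaded → network_up]. Adds cond_3, reseat_ram, network_up.
Round 2: r4 [network_up ∧ update_required → fan_spinning]; r5 [reseat_ram ∧ safe_mode → bios_posted]. Adds fan_spinning, bios_posted.
Round 3: r9 [bios_posted → beep_code_3]. Adds beep_code_3.
Round 4: r1 [beep_code_3 ∧ fan_spinning → replace_psu]. Adds replace_psu.
Round 5: r2 [replace_psu → disk_detected]; r12 [replace_psu → no_display]; r15 [replace_psu → psu_ok]. Adds disk_detected, no_display, psu_ok.
psu_ok first appears in round 5.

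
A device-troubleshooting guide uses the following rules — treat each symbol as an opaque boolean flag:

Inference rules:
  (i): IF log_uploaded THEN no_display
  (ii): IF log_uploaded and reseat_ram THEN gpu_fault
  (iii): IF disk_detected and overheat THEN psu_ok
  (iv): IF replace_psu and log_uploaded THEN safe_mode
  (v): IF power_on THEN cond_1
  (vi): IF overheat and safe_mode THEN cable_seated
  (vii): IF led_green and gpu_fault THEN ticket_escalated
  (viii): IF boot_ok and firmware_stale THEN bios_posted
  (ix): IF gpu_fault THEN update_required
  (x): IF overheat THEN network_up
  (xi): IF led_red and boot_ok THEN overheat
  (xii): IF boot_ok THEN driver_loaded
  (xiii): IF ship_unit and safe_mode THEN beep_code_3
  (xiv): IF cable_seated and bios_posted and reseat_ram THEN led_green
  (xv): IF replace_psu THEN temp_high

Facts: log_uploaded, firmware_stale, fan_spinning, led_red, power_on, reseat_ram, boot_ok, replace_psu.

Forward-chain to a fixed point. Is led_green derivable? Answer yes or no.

Round 1 fires (i), (ii), (iv), (v), (viii), (xi), (xii), (xv), giving no_display, gpu_fault, safe_mode, cond_1, bios_posted, overheat, driver_loaded, temp_high.
Round 2 fires (vi), (ix), (x), giving cable_seated, update_required, network_up.
Round 3 fires (xiv), giving led_green.
Round 4 fires (vii), giving ticket_escalated.
led_green appears in round 3, so it is derivable.

yes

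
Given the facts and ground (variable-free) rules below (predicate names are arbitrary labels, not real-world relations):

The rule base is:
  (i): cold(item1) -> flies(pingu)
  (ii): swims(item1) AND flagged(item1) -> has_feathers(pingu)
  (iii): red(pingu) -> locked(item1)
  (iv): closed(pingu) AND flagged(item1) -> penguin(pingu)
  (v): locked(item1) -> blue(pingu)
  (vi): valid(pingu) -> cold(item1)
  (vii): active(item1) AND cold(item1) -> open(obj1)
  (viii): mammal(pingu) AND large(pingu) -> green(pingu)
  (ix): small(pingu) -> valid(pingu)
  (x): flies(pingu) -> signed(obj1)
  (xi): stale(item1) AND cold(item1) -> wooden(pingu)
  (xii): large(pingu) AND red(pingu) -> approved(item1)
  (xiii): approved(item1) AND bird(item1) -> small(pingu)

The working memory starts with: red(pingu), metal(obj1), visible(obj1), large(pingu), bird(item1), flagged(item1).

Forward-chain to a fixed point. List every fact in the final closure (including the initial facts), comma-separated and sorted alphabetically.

Round 1: (iii) [red(pingu) -> locked(item1)]; (xii) [large(pingu) AND red(pingu) -> approved(item1)]. Adds locked(item1), approved(item1).
Round 2: (v) [locked(item1) -> blue(pingu)]; (xiii) [approved(item1) AND bird(item1) -> small(pingu)]. Adds blue(pingu), small(pingu).
Round 3: (ix) [small(pingu) -> valid(pingu)]. Adds valid(pingu).
Round 4: (vi) [valid(pingu) -> cold(item1)]. Adds cold(item1).
Round 5: (i) [cold(item1) -> flies(pingu)]. Adds flies(pingu).
Round 6: (x) [flies(pingu) -> signed(obj1)]. Adds signed(obj1).

approved(item1), bird(item1), blue(pingu), cold(item1), flagged(item1), flies(pingu), large(pingu), locked(item1), metal(obj1), red(pingu), signed(obj1), small(pingu), valid(pingu), visible(obj1)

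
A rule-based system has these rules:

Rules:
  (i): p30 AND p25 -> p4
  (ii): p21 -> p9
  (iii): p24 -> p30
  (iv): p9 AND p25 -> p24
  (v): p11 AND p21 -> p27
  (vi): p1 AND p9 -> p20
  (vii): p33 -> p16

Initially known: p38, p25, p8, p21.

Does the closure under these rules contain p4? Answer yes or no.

yes

Round 1: (ii) [p21 -> p9]. Adds p9.
Round 2: (iv) [p9 AND p25 -> p24]. Adds p24.
Round 3: (iii) [p24 -> p30]. Adds p30.
Round 4: (i) [p30 AND p25 -> p4]. Adds p4.
p4 appears in round 4, so it is derivable.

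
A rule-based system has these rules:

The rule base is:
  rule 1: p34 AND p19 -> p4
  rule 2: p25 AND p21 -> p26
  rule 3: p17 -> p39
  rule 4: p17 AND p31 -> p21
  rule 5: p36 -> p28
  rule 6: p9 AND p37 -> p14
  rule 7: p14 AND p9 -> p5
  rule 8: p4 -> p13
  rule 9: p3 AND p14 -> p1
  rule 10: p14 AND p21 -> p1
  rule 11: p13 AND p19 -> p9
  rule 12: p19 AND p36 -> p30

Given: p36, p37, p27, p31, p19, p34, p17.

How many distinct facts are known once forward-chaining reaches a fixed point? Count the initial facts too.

Round 1: rule 1 [p34 AND p19 -> p4]; rule 3 [p17 -> p39]; rule 4 [p17 AND p31 -> p21]; rule 5 [p36 -> p28]; rule 12 [p19 AND p36 -> p30]. New: p4, p39, p21, p28, p30.
Round 2: rule 8 [p4 -> p13]. New: p13.
Round 3: rule 11 [p13 AND p19 -> p9]. New: p9.
Round 4: rule 6 [p9 AND p37 -> p14]. New: p14.
Round 5: rule 7 [p14 AND p9 -> p5]; rule 10 [p14 AND p21 -> p1]. New: p5, p1.
Closure: {p1, p13, p14, p17, p19, p21, p27, p28, p30, p31, p34, p36, p37, p39, p4, p5, p9} — 17 facts.

17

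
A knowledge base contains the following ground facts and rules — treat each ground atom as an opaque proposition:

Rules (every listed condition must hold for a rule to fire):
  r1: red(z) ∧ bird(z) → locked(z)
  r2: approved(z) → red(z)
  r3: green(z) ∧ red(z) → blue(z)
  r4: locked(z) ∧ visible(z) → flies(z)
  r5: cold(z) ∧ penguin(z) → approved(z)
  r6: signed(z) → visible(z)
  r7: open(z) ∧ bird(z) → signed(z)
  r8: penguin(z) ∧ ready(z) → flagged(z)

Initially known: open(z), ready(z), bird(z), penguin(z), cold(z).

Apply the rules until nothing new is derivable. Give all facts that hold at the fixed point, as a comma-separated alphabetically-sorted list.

approved(z), bird(z), cold(z), flagged(z), flies(z), locked(z), open(z), penguin(z), ready(z), red(z), signed(z), visible(z)

Round 1: r5 [cold(z) ∧ penguin(z) → approved(z)]; r7 [open(z) ∧ bird(z) → signed(z)]; r8 [penguin(z) ∧ ready(z) → flagged(z)]. New: approved(z), signed(z), flagged(z).
Round 2: r2 [approved(z) → red(z)]; r6 [signed(z) → visible(z)]. New: red(z), visible(z).
Round 3: r1 [red(z) ∧ bird(z) → locked(z)]. New: locked(z).
Round 4: r4 [locked(z) ∧ visible(z) → flies(z)]. New: flies(z).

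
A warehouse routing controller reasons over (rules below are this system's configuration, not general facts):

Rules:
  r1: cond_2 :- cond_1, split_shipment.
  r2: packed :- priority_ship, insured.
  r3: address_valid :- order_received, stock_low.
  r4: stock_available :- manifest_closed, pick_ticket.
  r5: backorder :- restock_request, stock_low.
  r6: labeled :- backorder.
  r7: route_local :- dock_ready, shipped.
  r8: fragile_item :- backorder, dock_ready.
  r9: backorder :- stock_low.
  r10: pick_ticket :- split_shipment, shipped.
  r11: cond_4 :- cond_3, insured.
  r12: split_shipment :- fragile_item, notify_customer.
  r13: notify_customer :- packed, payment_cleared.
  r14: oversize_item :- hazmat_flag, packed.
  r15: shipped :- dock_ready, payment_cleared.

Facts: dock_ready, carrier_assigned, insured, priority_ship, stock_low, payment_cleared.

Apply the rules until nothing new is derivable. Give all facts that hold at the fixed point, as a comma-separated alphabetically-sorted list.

backorder, carrier_assigned, dock_ready, fragile_item, insured, labeled, notify_customer, packed, payment_cleared, pick_ticket, priority_ship, route_local, shipped, split_shipment, stock_low

Round 1: r2 [packed :- priority_ship, insured.]; r9 [backorder :- stock_low.]; r15 [shipped :- dock_ready, payment_cleared.]. New: packed, backorder, shipped.
Round 2: r6 [labeled :- backorder.]; r7 [route_local :- dock_ready, shipped.]; r8 [fragile_item :- backorder, dock_ready.]; r13 [notify_customer :- packed, payment_cleared.]. New: labeled, route_local, fragile_item, notify_customer.
Round 3: r12 [split_shipment :- fragile_item, notify_customer.]. New: split_shipment.
Round 4: r10 [pick_ticket :- split_shipment, shipped.]. New: pick_ticket.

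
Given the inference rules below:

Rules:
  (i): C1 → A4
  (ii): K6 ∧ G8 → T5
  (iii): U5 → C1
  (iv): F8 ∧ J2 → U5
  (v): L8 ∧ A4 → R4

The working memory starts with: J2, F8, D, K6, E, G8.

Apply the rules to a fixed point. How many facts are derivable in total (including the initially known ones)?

Round 1: (ii) [K6 ∧ G8 → T5]; (iv) [F8 ∧ J2 → U5]. New: T5, U5.
Round 2: (iii) [U5 → C1]. New: C1.
Round 3: (i) [C1 → A4]. New: A4.
Closure: {A4, C1, D, E, F8, G8, J2, K6, T5, U5} — 10 facts.

10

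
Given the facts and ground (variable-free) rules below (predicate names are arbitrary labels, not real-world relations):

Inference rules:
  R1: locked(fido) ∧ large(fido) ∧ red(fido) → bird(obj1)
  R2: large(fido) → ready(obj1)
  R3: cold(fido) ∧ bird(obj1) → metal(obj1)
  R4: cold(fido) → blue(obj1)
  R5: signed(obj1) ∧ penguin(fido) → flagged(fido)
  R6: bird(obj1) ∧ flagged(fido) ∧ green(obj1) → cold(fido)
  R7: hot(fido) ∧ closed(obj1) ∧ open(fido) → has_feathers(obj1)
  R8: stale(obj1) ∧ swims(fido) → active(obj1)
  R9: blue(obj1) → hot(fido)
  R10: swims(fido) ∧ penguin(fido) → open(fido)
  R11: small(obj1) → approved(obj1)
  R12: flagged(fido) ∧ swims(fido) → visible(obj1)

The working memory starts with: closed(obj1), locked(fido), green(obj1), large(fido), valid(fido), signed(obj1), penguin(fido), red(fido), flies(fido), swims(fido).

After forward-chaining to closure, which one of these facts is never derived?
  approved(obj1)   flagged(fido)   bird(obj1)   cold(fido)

approved(obj1)

Round 1: R1 [locked(fido) ∧ large(fido) ∧ red(fido) → bird(obj1)]; R2 [large(fido) → ready(obj1)]; R5 [signed(obj1) ∧ penguin(fido) → flagged(fido)]; R10 [swims(fido) ∧ penguin(fido) → open(fido)]. Adds bird(obj1), ready(obj1), flagged(fido), open(fido).
Round 2: R6 [bird(obj1) ∧ flagged(fido) ∧ green(obj1) → cold(fido)]; R12 [flagged(fido) ∧ swims(fido) → visible(obj1)]. Adds cold(fido), visible(obj1).
Round 3: R3 [cold(fido) ∧ bird(obj1) → metal(obj1)]; R4 [cold(fido) → blue(obj1)]. Adds metal(obj1), blue(obj1).
Round 4: R9 [blue(obj1) → hot(fido)]. Adds hot(fido).
Round 5: R7 [hot(fido) ∧ closed(obj1) ∧ open(fido) → has_feathers(obj1)]. Adds has_feathers(obj1).
Derived: bird(obj1) (round 1), flagged(fido) (round 1), cold(fido) (round 2). approved(obj1) never appears in any round.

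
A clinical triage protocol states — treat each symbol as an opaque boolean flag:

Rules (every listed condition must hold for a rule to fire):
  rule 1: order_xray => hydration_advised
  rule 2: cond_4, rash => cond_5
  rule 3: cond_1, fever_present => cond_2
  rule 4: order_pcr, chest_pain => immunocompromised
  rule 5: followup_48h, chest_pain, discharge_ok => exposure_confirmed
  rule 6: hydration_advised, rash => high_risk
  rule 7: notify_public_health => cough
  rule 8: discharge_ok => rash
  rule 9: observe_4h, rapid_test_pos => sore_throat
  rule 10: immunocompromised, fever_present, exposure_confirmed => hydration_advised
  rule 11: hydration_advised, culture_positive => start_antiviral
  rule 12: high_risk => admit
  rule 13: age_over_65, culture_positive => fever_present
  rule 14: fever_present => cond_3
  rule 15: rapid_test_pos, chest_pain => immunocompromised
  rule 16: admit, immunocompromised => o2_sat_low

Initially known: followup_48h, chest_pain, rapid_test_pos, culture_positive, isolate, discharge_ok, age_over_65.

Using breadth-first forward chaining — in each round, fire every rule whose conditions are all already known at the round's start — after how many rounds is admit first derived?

Round 1 — rule 5, rule 8, rule 13, rule 15, derive exposure_confirmed, rash, fever_present, immunocompromised.
Round 2 — rule 10, rule 14, derive hydration_advised, cond_3.
Round 3 — rule 6, rule 11, derive high_risk, start_antiviral.
Round 4 — rule 12, derive admit.
admit first appears in round 4.

4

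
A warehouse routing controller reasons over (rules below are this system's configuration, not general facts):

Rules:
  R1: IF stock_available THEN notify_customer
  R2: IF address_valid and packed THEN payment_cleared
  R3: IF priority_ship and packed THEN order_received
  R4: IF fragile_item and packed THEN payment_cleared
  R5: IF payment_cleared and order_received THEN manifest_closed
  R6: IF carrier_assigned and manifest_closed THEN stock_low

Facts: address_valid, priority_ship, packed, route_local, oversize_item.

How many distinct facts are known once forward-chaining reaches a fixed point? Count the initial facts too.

[1] R2 [IF address_valid and packed THEN payment_cleared]; R3 [IF priority_ship and packed THEN order_received]. ⇒ new: payment_cleared, order_received.
[2] R5 [IF payment_cleared and order_received THEN manifest_closed]. ⇒ new: manifest_closed.
Closure: {address_valid, manifest_closed, order_received, oversize_item, packed, payment_cleared, priority_ship, route_local} — 8 facts.

8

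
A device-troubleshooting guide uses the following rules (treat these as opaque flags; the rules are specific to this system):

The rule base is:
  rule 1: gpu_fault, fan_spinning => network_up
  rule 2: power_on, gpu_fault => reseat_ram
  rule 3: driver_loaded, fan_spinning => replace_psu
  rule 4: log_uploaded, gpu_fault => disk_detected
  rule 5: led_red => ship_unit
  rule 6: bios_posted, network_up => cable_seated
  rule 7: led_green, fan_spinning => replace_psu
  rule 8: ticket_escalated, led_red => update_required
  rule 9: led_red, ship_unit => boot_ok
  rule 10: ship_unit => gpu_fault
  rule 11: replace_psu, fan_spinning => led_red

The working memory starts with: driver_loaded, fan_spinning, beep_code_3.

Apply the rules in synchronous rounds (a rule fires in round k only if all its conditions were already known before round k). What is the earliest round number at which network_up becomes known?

Round 1 fires rule 3, giving replace_psu.
Round 2 fires rule 11, giving led_red.
Round 3 fires rule 5, giving ship_unit.
Round 4 fires rule 9, rule 10, giving boot_ok, gpu_fault.
Round 5 fires rule 1, giving network_up.
network_up first appears in round 5.

5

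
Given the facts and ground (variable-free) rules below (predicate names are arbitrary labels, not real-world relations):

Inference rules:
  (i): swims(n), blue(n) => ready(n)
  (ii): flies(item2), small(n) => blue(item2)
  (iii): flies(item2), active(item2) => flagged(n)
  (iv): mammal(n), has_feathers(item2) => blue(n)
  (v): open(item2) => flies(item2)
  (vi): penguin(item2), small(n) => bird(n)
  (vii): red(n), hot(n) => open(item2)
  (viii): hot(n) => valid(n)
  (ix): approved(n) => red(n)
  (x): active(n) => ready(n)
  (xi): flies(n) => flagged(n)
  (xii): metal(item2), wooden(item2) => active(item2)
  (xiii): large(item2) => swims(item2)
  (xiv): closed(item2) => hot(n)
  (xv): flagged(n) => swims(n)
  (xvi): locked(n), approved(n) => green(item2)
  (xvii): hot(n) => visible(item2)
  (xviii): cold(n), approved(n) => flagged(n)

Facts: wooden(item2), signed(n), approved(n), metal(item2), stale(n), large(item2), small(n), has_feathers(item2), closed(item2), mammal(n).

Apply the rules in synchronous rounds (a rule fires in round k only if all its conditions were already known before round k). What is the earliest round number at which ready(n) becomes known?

6

Round 1: (iv) [mammal(n), has_feathers(item2) => blue(n)]; (ix) [approved(n) => red(n)]; (xii) [metal(item2), wooden(item2) => active(item2)]; (xiii) [large(item2) => swims(item2)]; (xiv) [closed(item2) => hot(n)]. New: blue(n), red(n), active(item2), swims(item2), hot(n).
Round 2: (vii) [red(n), hot(n) => open(item2)]; (viii) [hot(n) => valid(n)]; (xvii) [hot(n) => visible(item2)]. New: open(item2), valid(n), visible(item2).
Round 3: (v) [open(item2) => flies(item2)]. New: flies(item2).
Round 4: (ii) [flies(item2), small(n) => blue(item2)]; (iii) [flies(item2), active(item2) => flagged(n)]. New: blue(item2), flagged(n).
Round 5: (xv) [flagged(n) => swims(n)]. New: swims(n).
Round 6: (i) [swims(n), blue(n) => ready(n)]. New: ready(n).
ready(n) first appears in round 6.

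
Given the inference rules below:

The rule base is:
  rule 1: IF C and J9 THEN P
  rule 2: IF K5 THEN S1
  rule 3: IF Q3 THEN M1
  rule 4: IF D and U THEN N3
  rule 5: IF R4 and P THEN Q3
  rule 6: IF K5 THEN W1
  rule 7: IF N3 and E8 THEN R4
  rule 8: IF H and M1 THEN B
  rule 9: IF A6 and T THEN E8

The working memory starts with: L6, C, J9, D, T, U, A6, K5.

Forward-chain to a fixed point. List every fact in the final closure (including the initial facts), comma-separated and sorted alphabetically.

Round 1 — rule 1, rule 2, rule 4, rule 6, rule 9, derive P, S1, N3, W1, E8.
Round 2 — rule 7, derive R4.
Round 3 — rule 5, derive Q3.
Round 4 — rule 3, derive M1.

A6, C, D, E8, J9, K5, L6, M1, N3, P, Q3, R4, S1, T, U, W1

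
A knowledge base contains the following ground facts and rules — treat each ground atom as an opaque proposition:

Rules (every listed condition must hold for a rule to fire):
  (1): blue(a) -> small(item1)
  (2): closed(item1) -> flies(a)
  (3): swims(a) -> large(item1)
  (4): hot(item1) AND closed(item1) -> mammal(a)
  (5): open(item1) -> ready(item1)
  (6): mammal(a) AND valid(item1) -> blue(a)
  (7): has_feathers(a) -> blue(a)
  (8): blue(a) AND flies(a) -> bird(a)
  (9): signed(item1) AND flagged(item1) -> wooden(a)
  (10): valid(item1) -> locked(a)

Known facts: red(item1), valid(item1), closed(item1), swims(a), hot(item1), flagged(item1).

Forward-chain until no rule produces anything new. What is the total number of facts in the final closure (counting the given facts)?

13

Round 1 fires (2), (3), (4), (10), giving flies(a), large(item1), mammal(a), locked(a).
Round 2 fires (6), giving blue(a).
Round 3 fires (1), (8), giving small(item1), bird(a).
Closure: {bird(a), blue(a), closed(item1), flagged(item1), flies(a), hot(item1), large(item1), locked(a), mammal(a), red(item1), small(item1), swims(a), valid(item1)} — 13 facts.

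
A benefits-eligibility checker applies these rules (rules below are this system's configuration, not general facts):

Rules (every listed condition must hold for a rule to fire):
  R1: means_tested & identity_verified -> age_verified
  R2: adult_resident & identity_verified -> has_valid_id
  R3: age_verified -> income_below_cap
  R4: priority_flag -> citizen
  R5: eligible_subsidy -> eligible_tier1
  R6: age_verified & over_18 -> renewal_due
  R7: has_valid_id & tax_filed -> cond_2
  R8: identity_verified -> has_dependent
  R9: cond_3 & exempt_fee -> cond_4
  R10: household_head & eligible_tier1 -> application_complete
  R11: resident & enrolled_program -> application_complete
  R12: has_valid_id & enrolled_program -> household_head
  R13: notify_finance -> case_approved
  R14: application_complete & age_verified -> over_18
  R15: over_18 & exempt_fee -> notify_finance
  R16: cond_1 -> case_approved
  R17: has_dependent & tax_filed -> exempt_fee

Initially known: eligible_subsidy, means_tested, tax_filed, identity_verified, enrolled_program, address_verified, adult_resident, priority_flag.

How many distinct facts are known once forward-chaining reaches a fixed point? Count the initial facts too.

22

Round 1: R1 [means_tested & identity_verified -> age_verified]; R2 [adult_resident & identity_verified -> has_valid_id]; R4 [priority_flag -> citizen]; R5 [eligible_subsidy -> eligible_tier1]; R8 [identity_verified -> has_dependent]. Adds age_verified, has_valid_id, citizen, eligible_tier1, has_dependent.
Round 2: R3 [age_verified -> income_below_cap]; R7 [has_valid_id & tax_filed -> cond_2]; R12 [has_valid_id & enrolled_program -> household_head]; R17 [has_dependent & tax_filed -> exempt_fee]. Adds income_below_cap, cond_2, household_head, exempt_fee.
Round 3: R10 [household_head & eligible_tier1 -> application_complete]. Adds application_complete.
Round 4: R14 [application_complete & age_verified -> over_18]. Adds over_18.
Round 5: R6 [age_verified & over_18 -> renewal_due]; R15 [over_18 & exempt_fee -> notify_finance]. Adds renewal_due, notify_finance.
Round 6: R13 [notify_finance -> case_approved]. Adds case_approved.
Closure: {address_verified, adult_resident, age_verified, application_complete, case_approved, citizen, cond_2, eligible_subsidy, eligible_tier1, enrolled_program, exempt_fee, has_dependent, has_valid_id, household_head, identity_verified, income_below_cap, means_tested, notify_finance, over_18, priority_flag, renewal_due, tax_filed} — 22 facts.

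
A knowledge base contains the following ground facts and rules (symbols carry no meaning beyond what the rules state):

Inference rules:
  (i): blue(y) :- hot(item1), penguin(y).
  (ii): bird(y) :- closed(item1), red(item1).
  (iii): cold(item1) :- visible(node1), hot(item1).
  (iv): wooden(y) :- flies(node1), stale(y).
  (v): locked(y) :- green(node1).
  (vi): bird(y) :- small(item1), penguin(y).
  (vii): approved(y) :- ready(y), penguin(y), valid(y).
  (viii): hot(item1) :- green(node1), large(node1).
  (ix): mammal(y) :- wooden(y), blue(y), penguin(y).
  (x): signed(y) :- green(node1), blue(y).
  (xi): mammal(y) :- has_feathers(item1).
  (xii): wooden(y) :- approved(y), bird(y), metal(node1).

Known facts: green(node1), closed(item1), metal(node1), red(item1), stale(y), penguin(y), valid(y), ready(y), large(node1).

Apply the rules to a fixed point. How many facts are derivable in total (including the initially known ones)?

17

Round 1 — (ii), (v), (vii), (viii), derive bird(y), locked(y), approved(y), hot(item1).
Round 2 — (i), (xii), derive blue(y), wooden(y).
Round 3 — (ix), (x), derive mammal(y), signed(y).
Closure: {approved(y), bird(y), blue(y), closed(item1), green(node1), hot(item1), large(node1), locked(y), mammal(y), metal(node1), penguin(y), ready(y), red(item1), signed(y), stale(y), valid(y), wooden(y)} — 17 facts.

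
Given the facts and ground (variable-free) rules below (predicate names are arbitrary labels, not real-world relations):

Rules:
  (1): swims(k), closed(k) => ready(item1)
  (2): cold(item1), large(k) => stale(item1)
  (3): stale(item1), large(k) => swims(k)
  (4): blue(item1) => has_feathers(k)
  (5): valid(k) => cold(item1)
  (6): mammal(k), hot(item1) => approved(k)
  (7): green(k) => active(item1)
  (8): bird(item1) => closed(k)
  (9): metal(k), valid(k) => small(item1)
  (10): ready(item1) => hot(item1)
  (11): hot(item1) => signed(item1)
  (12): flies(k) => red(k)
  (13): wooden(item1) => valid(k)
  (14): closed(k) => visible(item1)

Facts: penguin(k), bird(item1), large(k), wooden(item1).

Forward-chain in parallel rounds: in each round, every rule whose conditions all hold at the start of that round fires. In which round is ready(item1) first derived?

5

Round 1: (8) [bird(item1) => closed(k)]; (13) [wooden(item1) => valid(k)]. New: closed(k), valid(k).
Round 2: (5) [valid(k) => cold(item1)]; (14) [closed(k) => visible(item1)]. New: cold(item1), visible(item1).
Round 3: (2) [cold(item1), large(k) => stale(item1)]. New: stale(item1).
Round 4: (3) [stale(item1), large(k) => swims(k)]. New: swims(k).
Round 5: (1) [swims(k), closed(k) => ready(item1)]. New: ready(item1).
ready(item1) first appears in round 5.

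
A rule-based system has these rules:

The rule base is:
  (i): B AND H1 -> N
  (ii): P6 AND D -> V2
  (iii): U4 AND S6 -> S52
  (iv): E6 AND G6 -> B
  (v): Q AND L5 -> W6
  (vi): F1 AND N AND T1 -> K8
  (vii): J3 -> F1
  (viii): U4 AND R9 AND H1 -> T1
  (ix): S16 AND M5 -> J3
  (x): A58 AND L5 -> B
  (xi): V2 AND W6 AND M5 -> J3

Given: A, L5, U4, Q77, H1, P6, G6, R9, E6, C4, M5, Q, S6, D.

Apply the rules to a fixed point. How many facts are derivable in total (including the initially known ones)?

23

Round 1: (ii) [P6 AND D -> V2]; (iii) [U4 AND S6 -> S52]; (iv) [E6 AND G6 -> B]; (v) [Q AND L5 -> W6]; (viii) [U4 AND R9 AND H1 -> T1]. New: V2, S52, B, W6, T1.
Round 2: (i) [B AND H1 -> N]; (xi) [V2 AND W6 AND M5 -> J3]. New: N, J3.
Round 3: (vii) [J3 -> F1]. New: F1.
Round 4: (vi) [F1 AND N AND T1 -> K8]. New: K8.
Closure: {A, B, C4, D, E6, F1, G6, H1, J3, K8, L5, M5, N, P6, Q, Q77, R9, S52, S6, T1, U4, V2, W6} — 23 facts.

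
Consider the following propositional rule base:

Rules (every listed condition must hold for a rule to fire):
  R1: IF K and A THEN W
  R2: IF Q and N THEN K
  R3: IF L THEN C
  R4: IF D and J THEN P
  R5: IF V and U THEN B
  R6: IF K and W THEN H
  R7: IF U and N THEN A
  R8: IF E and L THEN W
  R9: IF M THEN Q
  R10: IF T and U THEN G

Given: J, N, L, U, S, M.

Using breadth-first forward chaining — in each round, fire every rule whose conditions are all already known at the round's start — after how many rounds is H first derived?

[1] R3 [IF L THEN C]; R7 [IF U and N THEN A]; R9 [IF M THEN Q]. ⇒ new: C, A, Q.
[2] R2 [IF Q and N THEN K]. ⇒ new: K.
[3] R1 [IF K and A THEN W]. ⇒ new: W.
[4] R6 [IF K and W THEN H]. ⇒ new: H.
H first appears in round 4.

4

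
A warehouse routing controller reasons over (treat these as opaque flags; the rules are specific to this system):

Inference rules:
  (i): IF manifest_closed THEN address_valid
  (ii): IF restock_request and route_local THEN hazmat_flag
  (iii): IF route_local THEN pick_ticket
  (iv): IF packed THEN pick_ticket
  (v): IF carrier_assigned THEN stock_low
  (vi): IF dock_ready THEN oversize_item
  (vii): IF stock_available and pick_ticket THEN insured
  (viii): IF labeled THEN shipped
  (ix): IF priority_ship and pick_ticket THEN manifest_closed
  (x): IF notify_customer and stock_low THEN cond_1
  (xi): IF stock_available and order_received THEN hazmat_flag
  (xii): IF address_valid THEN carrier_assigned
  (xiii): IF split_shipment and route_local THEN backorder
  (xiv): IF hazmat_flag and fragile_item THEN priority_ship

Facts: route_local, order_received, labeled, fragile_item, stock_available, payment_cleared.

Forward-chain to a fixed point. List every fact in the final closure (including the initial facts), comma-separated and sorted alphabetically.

address_valid, carrier_assigned, fragile_item, hazmat_flag, insured, labeled, manifest_closed, order_received, payment_cleared, pick_ticket, priority_ship, route_local, shipped, stock_available, stock_low

Round 1: (iii) [IF route_local THEN pick_ticket]; (viii) [IF labeled THEN shipped]; (xi) [IF stock_available and order_received THEN hazmat_flag]. New: pick_ticket, shipped, hazmat_flag.
Round 2: (vii) [IF stock_available and pick_ticket THEN insured]; (xiv) [IF hazmat_flag and fragile_item THEN priority_ship]. New: insured, priority_ship.
Round 3: (ix) [IF priority_ship and pick_ticket THEN manifest_closed]. New: manifest_closed.
Round 4: (i) [IF manifest_closed THEN address_valid]. New: address_valid.
Round 5: (xii) [IF address_valid THEN carrier_assigned]. New: carrier_assigned.
Round 6: (v) [IF carrier_assigned THEN stock_low]. New: stock_low.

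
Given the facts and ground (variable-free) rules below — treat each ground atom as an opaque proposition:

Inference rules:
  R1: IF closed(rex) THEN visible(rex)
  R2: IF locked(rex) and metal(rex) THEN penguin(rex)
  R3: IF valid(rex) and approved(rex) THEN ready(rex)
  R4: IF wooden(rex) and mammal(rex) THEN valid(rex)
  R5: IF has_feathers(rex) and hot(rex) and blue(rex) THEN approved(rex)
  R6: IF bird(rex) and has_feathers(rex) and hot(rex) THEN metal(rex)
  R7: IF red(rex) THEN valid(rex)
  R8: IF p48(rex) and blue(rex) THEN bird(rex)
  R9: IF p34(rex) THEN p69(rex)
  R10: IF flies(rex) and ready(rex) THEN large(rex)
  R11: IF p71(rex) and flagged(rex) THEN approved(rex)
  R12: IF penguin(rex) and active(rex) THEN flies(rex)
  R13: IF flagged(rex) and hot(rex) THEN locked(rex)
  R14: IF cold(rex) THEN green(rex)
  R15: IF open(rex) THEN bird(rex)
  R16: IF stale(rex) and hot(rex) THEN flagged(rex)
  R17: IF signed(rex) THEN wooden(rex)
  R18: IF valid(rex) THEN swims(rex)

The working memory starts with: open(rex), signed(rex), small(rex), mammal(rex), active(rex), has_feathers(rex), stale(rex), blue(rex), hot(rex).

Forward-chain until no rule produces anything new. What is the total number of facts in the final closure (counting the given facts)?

21

Round 1 fires R5, R15, R16, R17, giving approved(rex), bird(rex), flagged(rex), wooden(rex).
Round 2 fires R4, R6, R13, giving valid(rex), metal(rex), locked(rex).
Round 3 fires R2, R3, R18, giving penguin(rex), ready(rex), swims(rex).
Round 4 fires R12, giving flies(rex).
Round 5 fires R10, giving large(rex).
Closure: {active(rex), approved(rex), bird(rex), blue(rex), flagged(rex), flies(rex), has_feathers(rex), hot(rex), large(rex), locked(rex), mammal(rex), metal(rex), open(rex), penguin(rex), ready(rex), signed(rex), small(rex), stale(rex), swims(rex), valid(rex), wooden(rex)} — 21 facts.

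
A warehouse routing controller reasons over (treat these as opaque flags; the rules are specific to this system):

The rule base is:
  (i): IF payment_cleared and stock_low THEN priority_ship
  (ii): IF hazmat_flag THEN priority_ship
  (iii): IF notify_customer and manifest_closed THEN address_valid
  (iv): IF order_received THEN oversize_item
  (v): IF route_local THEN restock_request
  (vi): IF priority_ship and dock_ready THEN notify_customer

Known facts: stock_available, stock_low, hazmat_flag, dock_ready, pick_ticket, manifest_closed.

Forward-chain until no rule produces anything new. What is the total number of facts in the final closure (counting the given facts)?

9

Round 1 fires (ii), giving priority_ship.
Round 2 fires (vi), giving notify_customer.
Round 3 fires (iii), giving address_valid.
Closure: {address_valid, dock_ready, hazmat_flag, manifest_closed, notify_customer, pick_ticket, priority_ship, stock_available, stock_low} — 9 facts.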